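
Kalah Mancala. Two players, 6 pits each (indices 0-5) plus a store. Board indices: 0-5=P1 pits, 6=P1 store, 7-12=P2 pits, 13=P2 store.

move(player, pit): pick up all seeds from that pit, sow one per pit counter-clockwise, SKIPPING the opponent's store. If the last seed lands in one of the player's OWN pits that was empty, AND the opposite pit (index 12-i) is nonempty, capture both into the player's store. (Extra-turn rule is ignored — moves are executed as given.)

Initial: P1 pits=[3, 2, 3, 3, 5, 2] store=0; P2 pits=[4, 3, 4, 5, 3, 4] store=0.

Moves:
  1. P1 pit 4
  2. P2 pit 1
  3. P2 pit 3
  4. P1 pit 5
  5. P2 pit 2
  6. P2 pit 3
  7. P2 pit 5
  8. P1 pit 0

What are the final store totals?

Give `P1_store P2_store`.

Move 1: P1 pit4 -> P1=[3,2,3,3,0,3](1) P2=[5,4,5,5,3,4](0)
Move 2: P2 pit1 -> P1=[3,2,3,3,0,3](1) P2=[5,0,6,6,4,5](0)
Move 3: P2 pit3 -> P1=[4,3,4,3,0,3](1) P2=[5,0,6,0,5,6](1)
Move 4: P1 pit5 -> P1=[4,3,4,3,0,0](2) P2=[6,1,6,0,5,6](1)
Move 5: P2 pit2 -> P1=[5,4,4,3,0,0](2) P2=[6,1,0,1,6,7](2)
Move 6: P2 pit3 -> P1=[5,4,4,3,0,0](2) P2=[6,1,0,0,7,7](2)
Move 7: P2 pit5 -> P1=[6,5,5,4,1,1](2) P2=[6,1,0,0,7,0](3)
Move 8: P1 pit0 -> P1=[0,6,6,5,2,2](3) P2=[6,1,0,0,7,0](3)

Answer: 3 3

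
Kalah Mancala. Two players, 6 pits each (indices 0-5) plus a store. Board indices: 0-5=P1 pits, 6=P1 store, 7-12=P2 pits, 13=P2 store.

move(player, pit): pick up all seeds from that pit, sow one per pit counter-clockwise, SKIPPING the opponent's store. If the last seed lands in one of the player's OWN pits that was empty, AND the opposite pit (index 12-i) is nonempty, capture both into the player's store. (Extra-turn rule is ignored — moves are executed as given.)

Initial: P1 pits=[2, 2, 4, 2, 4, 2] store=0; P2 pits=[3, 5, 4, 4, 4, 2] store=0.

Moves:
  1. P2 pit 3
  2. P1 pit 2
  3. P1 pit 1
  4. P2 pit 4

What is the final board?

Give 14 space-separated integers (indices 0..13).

Answer: 4 1 2 4 5 3 1 3 5 4 0 0 4 2

Derivation:
Move 1: P2 pit3 -> P1=[3,2,4,2,4,2](0) P2=[3,5,4,0,5,3](1)
Move 2: P1 pit2 -> P1=[3,2,0,3,5,3](1) P2=[3,5,4,0,5,3](1)
Move 3: P1 pit1 -> P1=[3,0,1,4,5,3](1) P2=[3,5,4,0,5,3](1)
Move 4: P2 pit4 -> P1=[4,1,2,4,5,3](1) P2=[3,5,4,0,0,4](2)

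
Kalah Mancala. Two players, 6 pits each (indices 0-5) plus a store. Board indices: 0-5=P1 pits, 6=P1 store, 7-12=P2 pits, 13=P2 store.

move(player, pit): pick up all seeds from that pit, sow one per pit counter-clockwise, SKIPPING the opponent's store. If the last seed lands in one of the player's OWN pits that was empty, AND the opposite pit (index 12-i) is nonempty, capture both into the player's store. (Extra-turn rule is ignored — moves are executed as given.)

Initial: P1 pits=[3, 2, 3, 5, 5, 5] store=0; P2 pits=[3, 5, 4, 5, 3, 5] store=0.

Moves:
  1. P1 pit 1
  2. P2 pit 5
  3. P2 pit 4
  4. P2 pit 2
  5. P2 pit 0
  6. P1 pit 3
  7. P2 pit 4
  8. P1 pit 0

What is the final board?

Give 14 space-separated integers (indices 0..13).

Answer: 0 2 6 1 7 7 1 1 7 2 8 0 3 3

Derivation:
Move 1: P1 pit1 -> P1=[3,0,4,6,5,5](0) P2=[3,5,4,5,3,5](0)
Move 2: P2 pit5 -> P1=[4,1,5,7,5,5](0) P2=[3,5,4,5,3,0](1)
Move 3: P2 pit4 -> P1=[5,1,5,7,5,5](0) P2=[3,5,4,5,0,1](2)
Move 4: P2 pit2 -> P1=[5,1,5,7,5,5](0) P2=[3,5,0,6,1,2](3)
Move 5: P2 pit0 -> P1=[5,1,5,7,5,5](0) P2=[0,6,1,7,1,2](3)
Move 6: P1 pit3 -> P1=[5,1,5,0,6,6](1) P2=[1,7,2,8,1,2](3)
Move 7: P2 pit4 -> P1=[5,1,5,0,6,6](1) P2=[1,7,2,8,0,3](3)
Move 8: P1 pit0 -> P1=[0,2,6,1,7,7](1) P2=[1,7,2,8,0,3](3)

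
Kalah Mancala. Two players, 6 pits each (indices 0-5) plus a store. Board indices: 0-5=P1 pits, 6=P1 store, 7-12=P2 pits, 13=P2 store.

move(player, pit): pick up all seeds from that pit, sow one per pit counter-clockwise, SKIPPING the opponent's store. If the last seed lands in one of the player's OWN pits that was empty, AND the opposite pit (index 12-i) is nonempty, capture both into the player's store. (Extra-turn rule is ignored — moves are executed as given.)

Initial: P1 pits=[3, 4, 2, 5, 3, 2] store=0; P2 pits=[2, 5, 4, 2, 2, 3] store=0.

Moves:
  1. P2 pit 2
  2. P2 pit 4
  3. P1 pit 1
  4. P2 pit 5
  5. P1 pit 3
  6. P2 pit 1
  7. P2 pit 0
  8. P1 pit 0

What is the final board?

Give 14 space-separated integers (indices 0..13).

Answer: 0 2 5 1 6 5 2 0 1 3 6 1 1 4

Derivation:
Move 1: P2 pit2 -> P1=[3,4,2,5,3,2](0) P2=[2,5,0,3,3,4](1)
Move 2: P2 pit4 -> P1=[4,4,2,5,3,2](0) P2=[2,5,0,3,0,5](2)
Move 3: P1 pit1 -> P1=[4,0,3,6,4,3](0) P2=[2,5,0,3,0,5](2)
Move 4: P2 pit5 -> P1=[5,1,4,7,4,3](0) P2=[2,5,0,3,0,0](3)
Move 5: P1 pit3 -> P1=[5,1,4,0,5,4](1) P2=[3,6,1,4,0,0](3)
Move 6: P2 pit1 -> P1=[6,1,4,0,5,4](1) P2=[3,0,2,5,1,1](4)
Move 7: P2 pit0 -> P1=[6,1,4,0,5,4](1) P2=[0,1,3,6,1,1](4)
Move 8: P1 pit0 -> P1=[0,2,5,1,6,5](2) P2=[0,1,3,6,1,1](4)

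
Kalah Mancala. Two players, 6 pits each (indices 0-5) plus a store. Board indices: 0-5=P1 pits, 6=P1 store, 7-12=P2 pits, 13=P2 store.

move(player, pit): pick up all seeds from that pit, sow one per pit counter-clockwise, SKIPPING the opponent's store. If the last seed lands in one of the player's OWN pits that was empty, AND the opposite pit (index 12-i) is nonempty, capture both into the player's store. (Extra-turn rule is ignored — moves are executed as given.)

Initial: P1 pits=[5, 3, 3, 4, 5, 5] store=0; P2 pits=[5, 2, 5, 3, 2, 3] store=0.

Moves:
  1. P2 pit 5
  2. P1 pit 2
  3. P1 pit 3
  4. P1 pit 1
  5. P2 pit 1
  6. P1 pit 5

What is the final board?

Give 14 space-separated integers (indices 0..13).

Move 1: P2 pit5 -> P1=[6,4,3,4,5,5](0) P2=[5,2,5,3,2,0](1)
Move 2: P1 pit2 -> P1=[6,4,0,5,6,6](0) P2=[5,2,5,3,2,0](1)
Move 3: P1 pit3 -> P1=[6,4,0,0,7,7](1) P2=[6,3,5,3,2,0](1)
Move 4: P1 pit1 -> P1=[6,0,1,1,8,8](1) P2=[6,3,5,3,2,0](1)
Move 5: P2 pit1 -> P1=[6,0,1,1,8,8](1) P2=[6,0,6,4,3,0](1)
Move 6: P1 pit5 -> P1=[7,0,1,1,8,0](2) P2=[7,1,7,5,4,1](1)

Answer: 7 0 1 1 8 0 2 7 1 7 5 4 1 1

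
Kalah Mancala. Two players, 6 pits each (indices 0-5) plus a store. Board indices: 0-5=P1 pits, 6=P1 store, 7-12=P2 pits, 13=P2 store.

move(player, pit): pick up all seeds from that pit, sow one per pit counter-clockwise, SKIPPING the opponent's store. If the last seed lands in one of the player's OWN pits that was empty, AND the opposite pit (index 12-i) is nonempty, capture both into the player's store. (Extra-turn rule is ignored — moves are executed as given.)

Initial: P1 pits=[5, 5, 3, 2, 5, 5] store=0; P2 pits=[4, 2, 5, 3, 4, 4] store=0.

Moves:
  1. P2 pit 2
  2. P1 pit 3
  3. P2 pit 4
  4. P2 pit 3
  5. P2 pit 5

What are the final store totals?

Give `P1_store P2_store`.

Answer: 0 4

Derivation:
Move 1: P2 pit2 -> P1=[6,5,3,2,5,5](0) P2=[4,2,0,4,5,5](1)
Move 2: P1 pit3 -> P1=[6,5,3,0,6,6](0) P2=[4,2,0,4,5,5](1)
Move 3: P2 pit4 -> P1=[7,6,4,0,6,6](0) P2=[4,2,0,4,0,6](2)
Move 4: P2 pit3 -> P1=[8,6,4,0,6,6](0) P2=[4,2,0,0,1,7](3)
Move 5: P2 pit5 -> P1=[9,7,5,1,7,7](0) P2=[4,2,0,0,1,0](4)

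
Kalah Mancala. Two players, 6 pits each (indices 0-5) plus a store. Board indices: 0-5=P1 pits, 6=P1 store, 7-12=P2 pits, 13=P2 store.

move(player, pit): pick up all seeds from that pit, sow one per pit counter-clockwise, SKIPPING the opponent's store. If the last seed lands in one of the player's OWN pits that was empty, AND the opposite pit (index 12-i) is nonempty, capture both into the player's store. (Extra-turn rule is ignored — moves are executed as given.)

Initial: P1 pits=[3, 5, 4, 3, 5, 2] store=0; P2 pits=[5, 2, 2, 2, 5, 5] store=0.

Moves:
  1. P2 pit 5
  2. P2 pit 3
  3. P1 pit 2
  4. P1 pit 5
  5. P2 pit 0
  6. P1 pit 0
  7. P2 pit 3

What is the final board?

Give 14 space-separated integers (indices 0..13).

Answer: 0 7 0 5 6 0 2 0 4 3 0 8 1 7

Derivation:
Move 1: P2 pit5 -> P1=[4,6,5,4,5,2](0) P2=[5,2,2,2,5,0](1)
Move 2: P2 pit3 -> P1=[0,6,5,4,5,2](0) P2=[5,2,2,0,6,0](6)
Move 3: P1 pit2 -> P1=[0,6,0,5,6,3](1) P2=[6,2,2,0,6,0](6)
Move 4: P1 pit5 -> P1=[0,6,0,5,6,0](2) P2=[7,3,2,0,6,0](6)
Move 5: P2 pit0 -> P1=[1,6,0,5,6,0](2) P2=[0,4,3,1,7,1](7)
Move 6: P1 pit0 -> P1=[0,7,0,5,6,0](2) P2=[0,4,3,1,7,1](7)
Move 7: P2 pit3 -> P1=[0,7,0,5,6,0](2) P2=[0,4,3,0,8,1](7)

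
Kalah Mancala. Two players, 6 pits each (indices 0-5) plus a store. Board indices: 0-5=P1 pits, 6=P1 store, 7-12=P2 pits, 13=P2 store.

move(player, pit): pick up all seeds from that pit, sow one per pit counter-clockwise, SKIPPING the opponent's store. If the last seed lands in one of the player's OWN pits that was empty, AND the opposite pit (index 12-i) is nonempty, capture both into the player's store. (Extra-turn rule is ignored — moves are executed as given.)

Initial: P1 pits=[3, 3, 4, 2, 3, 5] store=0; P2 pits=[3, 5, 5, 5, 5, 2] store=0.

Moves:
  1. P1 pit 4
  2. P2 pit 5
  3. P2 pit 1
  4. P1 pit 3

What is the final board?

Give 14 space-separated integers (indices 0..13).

Answer: 4 3 4 0 1 7 1 4 0 6 6 6 1 2

Derivation:
Move 1: P1 pit4 -> P1=[3,3,4,2,0,6](1) P2=[4,5,5,5,5,2](0)
Move 2: P2 pit5 -> P1=[4,3,4,2,0,6](1) P2=[4,5,5,5,5,0](1)
Move 3: P2 pit1 -> P1=[4,3,4,2,0,6](1) P2=[4,0,6,6,6,1](2)
Move 4: P1 pit3 -> P1=[4,3,4,0,1,7](1) P2=[4,0,6,6,6,1](2)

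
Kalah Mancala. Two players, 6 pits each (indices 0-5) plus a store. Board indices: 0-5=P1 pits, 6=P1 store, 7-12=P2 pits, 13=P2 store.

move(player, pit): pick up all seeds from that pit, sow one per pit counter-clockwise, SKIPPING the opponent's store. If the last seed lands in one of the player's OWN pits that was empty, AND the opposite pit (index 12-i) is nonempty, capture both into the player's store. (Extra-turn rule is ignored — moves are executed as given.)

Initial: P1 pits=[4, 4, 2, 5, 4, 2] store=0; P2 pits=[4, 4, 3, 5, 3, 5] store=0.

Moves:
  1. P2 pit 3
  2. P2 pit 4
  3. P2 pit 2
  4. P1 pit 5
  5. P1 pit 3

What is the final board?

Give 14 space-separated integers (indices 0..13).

Move 1: P2 pit3 -> P1=[5,5,2,5,4,2](0) P2=[4,4,3,0,4,6](1)
Move 2: P2 pit4 -> P1=[6,6,2,5,4,2](0) P2=[4,4,3,0,0,7](2)
Move 3: P2 pit2 -> P1=[6,6,2,5,4,2](0) P2=[4,4,0,1,1,8](2)
Move 4: P1 pit5 -> P1=[6,6,2,5,4,0](1) P2=[5,4,0,1,1,8](2)
Move 5: P1 pit3 -> P1=[6,6,2,0,5,1](2) P2=[6,5,0,1,1,8](2)

Answer: 6 6 2 0 5 1 2 6 5 0 1 1 8 2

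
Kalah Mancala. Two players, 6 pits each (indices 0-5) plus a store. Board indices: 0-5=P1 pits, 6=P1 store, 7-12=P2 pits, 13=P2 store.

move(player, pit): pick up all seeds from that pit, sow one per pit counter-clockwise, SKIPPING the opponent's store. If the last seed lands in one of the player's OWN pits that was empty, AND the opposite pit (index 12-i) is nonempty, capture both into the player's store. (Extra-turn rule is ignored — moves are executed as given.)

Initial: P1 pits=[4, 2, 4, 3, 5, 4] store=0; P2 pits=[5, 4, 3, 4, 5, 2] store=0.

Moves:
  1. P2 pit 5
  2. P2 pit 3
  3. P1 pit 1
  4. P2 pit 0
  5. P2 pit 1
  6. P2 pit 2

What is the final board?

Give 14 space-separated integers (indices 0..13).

Move 1: P2 pit5 -> P1=[5,2,4,3,5,4](0) P2=[5,4,3,4,5,0](1)
Move 2: P2 pit3 -> P1=[6,2,4,3,5,4](0) P2=[5,4,3,0,6,1](2)
Move 3: P1 pit1 -> P1=[6,0,5,4,5,4](0) P2=[5,4,3,0,6,1](2)
Move 4: P2 pit0 -> P1=[6,0,5,4,5,4](0) P2=[0,5,4,1,7,2](2)
Move 5: P2 pit1 -> P1=[6,0,5,4,5,4](0) P2=[0,0,5,2,8,3](3)
Move 6: P2 pit2 -> P1=[7,0,5,4,5,4](0) P2=[0,0,0,3,9,4](4)

Answer: 7 0 5 4 5 4 0 0 0 0 3 9 4 4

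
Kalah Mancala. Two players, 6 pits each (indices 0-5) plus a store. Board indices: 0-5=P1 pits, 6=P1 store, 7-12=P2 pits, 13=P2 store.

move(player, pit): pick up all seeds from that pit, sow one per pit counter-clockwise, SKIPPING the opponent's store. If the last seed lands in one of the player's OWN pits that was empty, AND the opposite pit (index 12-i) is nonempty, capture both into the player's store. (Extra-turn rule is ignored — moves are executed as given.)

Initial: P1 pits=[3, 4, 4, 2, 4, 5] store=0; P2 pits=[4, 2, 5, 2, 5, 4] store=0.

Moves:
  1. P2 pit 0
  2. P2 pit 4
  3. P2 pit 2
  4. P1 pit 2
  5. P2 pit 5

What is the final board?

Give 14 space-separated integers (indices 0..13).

Answer: 6 7 1 5 6 6 1 1 3 0 4 1 0 3

Derivation:
Move 1: P2 pit0 -> P1=[3,4,4,2,4,5](0) P2=[0,3,6,3,6,4](0)
Move 2: P2 pit4 -> P1=[4,5,5,3,4,5](0) P2=[0,3,6,3,0,5](1)
Move 3: P2 pit2 -> P1=[5,6,5,3,4,5](0) P2=[0,3,0,4,1,6](2)
Move 4: P1 pit2 -> P1=[5,6,0,4,5,6](1) P2=[1,3,0,4,1,6](2)
Move 5: P2 pit5 -> P1=[6,7,1,5,6,6](1) P2=[1,3,0,4,1,0](3)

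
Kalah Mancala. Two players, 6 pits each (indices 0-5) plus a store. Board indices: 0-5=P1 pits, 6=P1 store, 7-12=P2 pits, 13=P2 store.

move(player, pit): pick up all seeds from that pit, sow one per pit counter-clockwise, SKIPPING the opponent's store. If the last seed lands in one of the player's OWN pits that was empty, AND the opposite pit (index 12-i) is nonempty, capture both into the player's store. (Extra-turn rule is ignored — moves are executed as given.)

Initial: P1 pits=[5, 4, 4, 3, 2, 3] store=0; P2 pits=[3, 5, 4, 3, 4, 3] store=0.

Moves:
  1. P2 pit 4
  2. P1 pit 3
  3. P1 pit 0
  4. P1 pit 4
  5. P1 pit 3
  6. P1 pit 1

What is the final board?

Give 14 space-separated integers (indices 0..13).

Answer: 0 0 6 1 1 7 11 5 0 4 3 0 4 1

Derivation:
Move 1: P2 pit4 -> P1=[6,5,4,3,2,3](0) P2=[3,5,4,3,0,4](1)
Move 2: P1 pit3 -> P1=[6,5,4,0,3,4](1) P2=[3,5,4,3,0,4](1)
Move 3: P1 pit0 -> P1=[0,6,5,1,4,5](2) P2=[3,5,4,3,0,4](1)
Move 4: P1 pit4 -> P1=[0,6,5,1,0,6](3) P2=[4,6,4,3,0,4](1)
Move 5: P1 pit3 -> P1=[0,6,5,0,0,6](10) P2=[4,0,4,3,0,4](1)
Move 6: P1 pit1 -> P1=[0,0,6,1,1,7](11) P2=[5,0,4,3,0,4](1)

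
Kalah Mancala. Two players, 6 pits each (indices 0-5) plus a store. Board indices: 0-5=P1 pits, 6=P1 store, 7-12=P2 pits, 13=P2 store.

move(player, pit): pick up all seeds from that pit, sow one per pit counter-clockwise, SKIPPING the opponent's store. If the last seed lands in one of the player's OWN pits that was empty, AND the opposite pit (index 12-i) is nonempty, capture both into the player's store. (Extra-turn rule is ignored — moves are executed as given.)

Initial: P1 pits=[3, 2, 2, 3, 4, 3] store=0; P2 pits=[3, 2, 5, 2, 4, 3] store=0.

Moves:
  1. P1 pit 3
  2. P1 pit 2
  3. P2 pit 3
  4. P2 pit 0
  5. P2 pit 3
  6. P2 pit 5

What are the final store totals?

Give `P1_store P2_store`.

Answer: 1 1

Derivation:
Move 1: P1 pit3 -> P1=[3,2,2,0,5,4](1) P2=[3,2,5,2,4,3](0)
Move 2: P1 pit2 -> P1=[3,2,0,1,6,4](1) P2=[3,2,5,2,4,3](0)
Move 3: P2 pit3 -> P1=[3,2,0,1,6,4](1) P2=[3,2,5,0,5,4](0)
Move 4: P2 pit0 -> P1=[3,2,0,1,6,4](1) P2=[0,3,6,1,5,4](0)
Move 5: P2 pit3 -> P1=[3,2,0,1,6,4](1) P2=[0,3,6,0,6,4](0)
Move 6: P2 pit5 -> P1=[4,3,1,1,6,4](1) P2=[0,3,6,0,6,0](1)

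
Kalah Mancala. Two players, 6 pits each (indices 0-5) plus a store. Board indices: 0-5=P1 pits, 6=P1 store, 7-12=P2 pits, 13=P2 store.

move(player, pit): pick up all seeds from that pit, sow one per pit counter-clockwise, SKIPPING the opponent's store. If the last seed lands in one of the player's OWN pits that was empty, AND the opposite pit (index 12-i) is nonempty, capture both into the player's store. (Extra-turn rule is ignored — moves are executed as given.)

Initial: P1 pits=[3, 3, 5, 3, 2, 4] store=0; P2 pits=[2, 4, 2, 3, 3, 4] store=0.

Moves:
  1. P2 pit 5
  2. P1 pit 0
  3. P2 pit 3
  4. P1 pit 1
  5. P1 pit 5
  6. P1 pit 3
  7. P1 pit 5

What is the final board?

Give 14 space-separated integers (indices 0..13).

Move 1: P2 pit5 -> P1=[4,4,6,3,2,4](0) P2=[2,4,2,3,3,0](1)
Move 2: P1 pit0 -> P1=[0,5,7,4,3,4](0) P2=[2,4,2,3,3,0](1)
Move 3: P2 pit3 -> P1=[0,5,7,4,3,4](0) P2=[2,4,2,0,4,1](2)
Move 4: P1 pit1 -> P1=[0,0,8,5,4,5](1) P2=[2,4,2,0,4,1](2)
Move 5: P1 pit5 -> P1=[0,0,8,5,4,0](2) P2=[3,5,3,1,4,1](2)
Move 6: P1 pit3 -> P1=[0,0,8,0,5,1](3) P2=[4,6,3,1,4,1](2)
Move 7: P1 pit5 -> P1=[0,0,8,0,5,0](4) P2=[4,6,3,1,4,1](2)

Answer: 0 0 8 0 5 0 4 4 6 3 1 4 1 2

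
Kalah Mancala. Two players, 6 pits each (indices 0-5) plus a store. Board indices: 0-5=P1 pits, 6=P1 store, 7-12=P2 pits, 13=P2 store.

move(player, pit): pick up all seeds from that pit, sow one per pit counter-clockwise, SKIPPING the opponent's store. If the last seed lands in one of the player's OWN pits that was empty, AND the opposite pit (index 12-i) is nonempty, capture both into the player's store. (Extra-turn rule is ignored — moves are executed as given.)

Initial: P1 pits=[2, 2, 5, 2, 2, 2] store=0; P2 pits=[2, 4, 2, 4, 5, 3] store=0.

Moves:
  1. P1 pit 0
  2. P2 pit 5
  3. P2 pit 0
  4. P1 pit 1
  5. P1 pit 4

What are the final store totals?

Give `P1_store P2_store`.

Answer: 1 1

Derivation:
Move 1: P1 pit0 -> P1=[0,3,6,2,2,2](0) P2=[2,4,2,4,5,3](0)
Move 2: P2 pit5 -> P1=[1,4,6,2,2,2](0) P2=[2,4,2,4,5,0](1)
Move 3: P2 pit0 -> P1=[1,4,6,2,2,2](0) P2=[0,5,3,4,5,0](1)
Move 4: P1 pit1 -> P1=[1,0,7,3,3,3](0) P2=[0,5,3,4,5,0](1)
Move 5: P1 pit4 -> P1=[1,0,7,3,0,4](1) P2=[1,5,3,4,5,0](1)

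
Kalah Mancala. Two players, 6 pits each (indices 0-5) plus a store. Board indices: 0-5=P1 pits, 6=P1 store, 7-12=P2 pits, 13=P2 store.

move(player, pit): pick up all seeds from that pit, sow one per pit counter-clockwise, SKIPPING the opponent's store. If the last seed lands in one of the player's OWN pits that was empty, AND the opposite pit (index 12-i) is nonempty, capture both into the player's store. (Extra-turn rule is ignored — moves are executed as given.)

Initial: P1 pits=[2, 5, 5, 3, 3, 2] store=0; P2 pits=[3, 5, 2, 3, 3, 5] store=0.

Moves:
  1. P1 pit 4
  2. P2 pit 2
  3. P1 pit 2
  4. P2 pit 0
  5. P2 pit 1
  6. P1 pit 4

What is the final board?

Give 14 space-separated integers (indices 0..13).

Move 1: P1 pit4 -> P1=[2,5,5,3,0,3](1) P2=[4,5,2,3,3,5](0)
Move 2: P2 pit2 -> P1=[2,5,5,3,0,3](1) P2=[4,5,0,4,4,5](0)
Move 3: P1 pit2 -> P1=[2,5,0,4,1,4](2) P2=[5,5,0,4,4,5](0)
Move 4: P2 pit0 -> P1=[2,5,0,4,1,4](2) P2=[0,6,1,5,5,6](0)
Move 5: P2 pit1 -> P1=[3,5,0,4,1,4](2) P2=[0,0,2,6,6,7](1)
Move 6: P1 pit4 -> P1=[3,5,0,4,0,5](2) P2=[0,0,2,6,6,7](1)

Answer: 3 5 0 4 0 5 2 0 0 2 6 6 7 1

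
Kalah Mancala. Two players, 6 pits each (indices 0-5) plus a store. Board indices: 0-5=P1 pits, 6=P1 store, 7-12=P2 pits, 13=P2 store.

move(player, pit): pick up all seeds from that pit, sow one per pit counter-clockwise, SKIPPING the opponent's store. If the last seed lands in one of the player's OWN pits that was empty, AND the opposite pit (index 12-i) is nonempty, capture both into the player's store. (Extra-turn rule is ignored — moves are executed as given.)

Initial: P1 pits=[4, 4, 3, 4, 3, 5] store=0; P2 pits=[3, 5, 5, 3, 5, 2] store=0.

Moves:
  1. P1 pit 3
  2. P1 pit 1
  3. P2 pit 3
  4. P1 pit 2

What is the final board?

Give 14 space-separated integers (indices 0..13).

Move 1: P1 pit3 -> P1=[4,4,3,0,4,6](1) P2=[4,5,5,3,5,2](0)
Move 2: P1 pit1 -> P1=[4,0,4,1,5,7](1) P2=[4,5,5,3,5,2](0)
Move 3: P2 pit3 -> P1=[4,0,4,1,5,7](1) P2=[4,5,5,0,6,3](1)
Move 4: P1 pit2 -> P1=[4,0,0,2,6,8](2) P2=[4,5,5,0,6,3](1)

Answer: 4 0 0 2 6 8 2 4 5 5 0 6 3 1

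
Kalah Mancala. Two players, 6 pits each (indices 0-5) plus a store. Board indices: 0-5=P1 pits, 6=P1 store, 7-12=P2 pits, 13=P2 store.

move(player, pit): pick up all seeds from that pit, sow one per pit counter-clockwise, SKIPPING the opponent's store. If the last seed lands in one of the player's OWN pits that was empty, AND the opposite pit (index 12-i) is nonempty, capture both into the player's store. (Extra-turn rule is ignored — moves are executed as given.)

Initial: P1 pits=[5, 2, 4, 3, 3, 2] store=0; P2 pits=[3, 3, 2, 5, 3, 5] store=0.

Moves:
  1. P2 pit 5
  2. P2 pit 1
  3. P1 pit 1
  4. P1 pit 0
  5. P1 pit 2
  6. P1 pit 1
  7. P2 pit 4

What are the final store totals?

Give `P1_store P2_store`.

Move 1: P2 pit5 -> P1=[6,3,5,4,3,2](0) P2=[3,3,2,5,3,0](1)
Move 2: P2 pit1 -> P1=[6,3,5,4,3,2](0) P2=[3,0,3,6,4,0](1)
Move 3: P1 pit1 -> P1=[6,0,6,5,4,2](0) P2=[3,0,3,6,4,0](1)
Move 4: P1 pit0 -> P1=[0,1,7,6,5,3](1) P2=[3,0,3,6,4,0](1)
Move 5: P1 pit2 -> P1=[0,1,0,7,6,4](2) P2=[4,1,4,6,4,0](1)
Move 6: P1 pit1 -> P1=[0,0,0,7,6,4](9) P2=[4,1,4,0,4,0](1)
Move 7: P2 pit4 -> P1=[1,1,0,7,6,4](9) P2=[4,1,4,0,0,1](2)

Answer: 9 2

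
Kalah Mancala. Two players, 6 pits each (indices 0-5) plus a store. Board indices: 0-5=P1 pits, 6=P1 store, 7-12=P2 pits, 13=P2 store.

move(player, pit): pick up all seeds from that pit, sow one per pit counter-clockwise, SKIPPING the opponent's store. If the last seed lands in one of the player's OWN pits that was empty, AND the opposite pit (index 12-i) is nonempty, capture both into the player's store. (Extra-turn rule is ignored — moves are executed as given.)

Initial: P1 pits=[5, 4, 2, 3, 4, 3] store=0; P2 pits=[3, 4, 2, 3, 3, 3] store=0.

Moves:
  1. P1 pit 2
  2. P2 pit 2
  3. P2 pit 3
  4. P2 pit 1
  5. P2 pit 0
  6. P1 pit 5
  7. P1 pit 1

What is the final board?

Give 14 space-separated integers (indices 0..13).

Move 1: P1 pit2 -> P1=[5,4,0,4,5,3](0) P2=[3,4,2,3,3,3](0)
Move 2: P2 pit2 -> P1=[5,4,0,4,5,3](0) P2=[3,4,0,4,4,3](0)
Move 3: P2 pit3 -> P1=[6,4,0,4,5,3](0) P2=[3,4,0,0,5,4](1)
Move 4: P2 pit1 -> P1=[6,4,0,4,5,3](0) P2=[3,0,1,1,6,5](1)
Move 5: P2 pit0 -> P1=[6,4,0,4,5,3](0) P2=[0,1,2,2,6,5](1)
Move 6: P1 pit5 -> P1=[6,4,0,4,5,0](1) P2=[1,2,2,2,6,5](1)
Move 7: P1 pit1 -> P1=[6,0,1,5,6,0](3) P2=[0,2,2,2,6,5](1)

Answer: 6 0 1 5 6 0 3 0 2 2 2 6 5 1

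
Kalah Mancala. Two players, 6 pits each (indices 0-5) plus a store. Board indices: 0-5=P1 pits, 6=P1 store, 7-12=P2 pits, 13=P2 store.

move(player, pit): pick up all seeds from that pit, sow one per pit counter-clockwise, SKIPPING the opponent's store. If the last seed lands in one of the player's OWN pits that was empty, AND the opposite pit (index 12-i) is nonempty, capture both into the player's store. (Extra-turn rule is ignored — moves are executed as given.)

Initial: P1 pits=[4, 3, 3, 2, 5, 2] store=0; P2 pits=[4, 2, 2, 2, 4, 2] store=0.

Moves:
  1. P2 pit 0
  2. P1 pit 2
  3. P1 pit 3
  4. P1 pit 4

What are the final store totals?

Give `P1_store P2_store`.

Move 1: P2 pit0 -> P1=[4,3,3,2,5,2](0) P2=[0,3,3,3,5,2](0)
Move 2: P1 pit2 -> P1=[4,3,0,3,6,3](0) P2=[0,3,3,3,5,2](0)
Move 3: P1 pit3 -> P1=[4,3,0,0,7,4](1) P2=[0,3,3,3,5,2](0)
Move 4: P1 pit4 -> P1=[4,3,0,0,0,5](2) P2=[1,4,4,4,6,2](0)

Answer: 2 0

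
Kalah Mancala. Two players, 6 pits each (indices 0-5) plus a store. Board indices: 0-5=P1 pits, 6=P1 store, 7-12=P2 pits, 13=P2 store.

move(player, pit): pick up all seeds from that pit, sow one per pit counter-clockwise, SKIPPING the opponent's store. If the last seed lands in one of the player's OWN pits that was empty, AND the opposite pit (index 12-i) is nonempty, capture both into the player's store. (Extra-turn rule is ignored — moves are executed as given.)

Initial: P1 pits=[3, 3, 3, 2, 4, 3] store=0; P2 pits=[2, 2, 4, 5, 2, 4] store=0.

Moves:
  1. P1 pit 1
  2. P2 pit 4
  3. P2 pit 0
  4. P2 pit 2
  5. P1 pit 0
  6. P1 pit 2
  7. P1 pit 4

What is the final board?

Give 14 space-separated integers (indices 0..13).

Move 1: P1 pit1 -> P1=[3,0,4,3,5,3](0) P2=[2,2,4,5,2,4](0)
Move 2: P2 pit4 -> P1=[3,0,4,3,5,3](0) P2=[2,2,4,5,0,5](1)
Move 3: P2 pit0 -> P1=[3,0,4,3,5,3](0) P2=[0,3,5,5,0,5](1)
Move 4: P2 pit2 -> P1=[4,0,4,3,5,3](0) P2=[0,3,0,6,1,6](2)
Move 5: P1 pit0 -> P1=[0,1,5,4,6,3](0) P2=[0,3,0,6,1,6](2)
Move 6: P1 pit2 -> P1=[0,1,0,5,7,4](1) P2=[1,3,0,6,1,6](2)
Move 7: P1 pit4 -> P1=[0,1,0,5,0,5](2) P2=[2,4,1,7,2,6](2)

Answer: 0 1 0 5 0 5 2 2 4 1 7 2 6 2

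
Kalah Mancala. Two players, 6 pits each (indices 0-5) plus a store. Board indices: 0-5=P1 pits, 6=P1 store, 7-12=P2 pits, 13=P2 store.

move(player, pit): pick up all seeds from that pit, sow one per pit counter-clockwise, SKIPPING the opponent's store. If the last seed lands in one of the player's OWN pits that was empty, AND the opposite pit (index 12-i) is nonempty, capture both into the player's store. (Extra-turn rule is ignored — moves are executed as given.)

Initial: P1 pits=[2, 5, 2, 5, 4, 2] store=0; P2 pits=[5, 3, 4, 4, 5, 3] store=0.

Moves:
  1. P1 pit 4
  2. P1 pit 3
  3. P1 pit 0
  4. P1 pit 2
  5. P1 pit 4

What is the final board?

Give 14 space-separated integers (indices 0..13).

Answer: 0 6 0 1 0 6 3 7 5 4 4 5 3 0

Derivation:
Move 1: P1 pit4 -> P1=[2,5,2,5,0,3](1) P2=[6,4,4,4,5,3](0)
Move 2: P1 pit3 -> P1=[2,5,2,0,1,4](2) P2=[7,5,4,4,5,3](0)
Move 3: P1 pit0 -> P1=[0,6,3,0,1,4](2) P2=[7,5,4,4,5,3](0)
Move 4: P1 pit2 -> P1=[0,6,0,1,2,5](2) P2=[7,5,4,4,5,3](0)
Move 5: P1 pit4 -> P1=[0,6,0,1,0,6](3) P2=[7,5,4,4,5,3](0)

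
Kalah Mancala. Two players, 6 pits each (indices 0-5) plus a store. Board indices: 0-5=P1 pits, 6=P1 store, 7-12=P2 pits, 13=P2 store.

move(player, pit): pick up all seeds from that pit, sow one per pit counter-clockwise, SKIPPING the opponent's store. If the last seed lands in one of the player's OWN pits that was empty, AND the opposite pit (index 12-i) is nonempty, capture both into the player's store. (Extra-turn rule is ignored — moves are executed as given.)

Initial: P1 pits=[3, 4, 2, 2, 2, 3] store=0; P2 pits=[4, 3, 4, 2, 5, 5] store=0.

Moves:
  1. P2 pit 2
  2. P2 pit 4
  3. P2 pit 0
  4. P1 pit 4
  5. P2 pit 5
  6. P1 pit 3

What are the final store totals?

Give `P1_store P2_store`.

Move 1: P2 pit2 -> P1=[3,4,2,2,2,3](0) P2=[4,3,0,3,6,6](1)
Move 2: P2 pit4 -> P1=[4,5,3,3,2,3](0) P2=[4,3,0,3,0,7](2)
Move 3: P2 pit0 -> P1=[4,0,3,3,2,3](0) P2=[0,4,1,4,0,7](8)
Move 4: P1 pit4 -> P1=[4,0,3,3,0,4](1) P2=[0,4,1,4,0,7](8)
Move 5: P2 pit5 -> P1=[5,1,4,4,1,5](1) P2=[0,4,1,4,0,0](9)
Move 6: P1 pit3 -> P1=[5,1,4,0,2,6](2) P2=[1,4,1,4,0,0](9)

Answer: 2 9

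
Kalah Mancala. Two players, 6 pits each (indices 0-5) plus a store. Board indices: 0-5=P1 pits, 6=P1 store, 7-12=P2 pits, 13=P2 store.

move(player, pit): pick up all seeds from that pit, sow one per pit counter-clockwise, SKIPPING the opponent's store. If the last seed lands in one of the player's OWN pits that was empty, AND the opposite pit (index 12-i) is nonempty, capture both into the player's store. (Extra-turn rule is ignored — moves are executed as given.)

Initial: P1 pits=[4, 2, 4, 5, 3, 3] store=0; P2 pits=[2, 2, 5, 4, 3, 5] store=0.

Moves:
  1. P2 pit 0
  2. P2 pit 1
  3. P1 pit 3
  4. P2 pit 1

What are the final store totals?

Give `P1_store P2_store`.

Answer: 1 0

Derivation:
Move 1: P2 pit0 -> P1=[4,2,4,5,3,3](0) P2=[0,3,6,4,3,5](0)
Move 2: P2 pit1 -> P1=[4,2,4,5,3,3](0) P2=[0,0,7,5,4,5](0)
Move 3: P1 pit3 -> P1=[4,2,4,0,4,4](1) P2=[1,1,7,5,4,5](0)
Move 4: P2 pit1 -> P1=[4,2,4,0,4,4](1) P2=[1,0,8,5,4,5](0)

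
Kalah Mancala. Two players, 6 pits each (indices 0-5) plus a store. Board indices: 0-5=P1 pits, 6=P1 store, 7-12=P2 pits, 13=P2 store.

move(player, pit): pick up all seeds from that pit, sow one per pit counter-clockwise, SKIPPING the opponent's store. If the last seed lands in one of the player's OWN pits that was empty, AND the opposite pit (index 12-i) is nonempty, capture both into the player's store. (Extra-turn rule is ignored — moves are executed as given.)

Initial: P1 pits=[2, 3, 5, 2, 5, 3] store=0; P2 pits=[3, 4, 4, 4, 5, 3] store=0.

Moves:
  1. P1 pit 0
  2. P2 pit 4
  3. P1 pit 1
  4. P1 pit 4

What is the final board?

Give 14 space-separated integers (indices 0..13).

Answer: 1 0 8 3 0 5 2 4 5 5 5 0 4 1

Derivation:
Move 1: P1 pit0 -> P1=[0,4,6,2,5,3](0) P2=[3,4,4,4,5,3](0)
Move 2: P2 pit4 -> P1=[1,5,7,2,5,3](0) P2=[3,4,4,4,0,4](1)
Move 3: P1 pit1 -> P1=[1,0,8,3,6,4](1) P2=[3,4,4,4,0,4](1)
Move 4: P1 pit4 -> P1=[1,0,8,3,0,5](2) P2=[4,5,5,5,0,4](1)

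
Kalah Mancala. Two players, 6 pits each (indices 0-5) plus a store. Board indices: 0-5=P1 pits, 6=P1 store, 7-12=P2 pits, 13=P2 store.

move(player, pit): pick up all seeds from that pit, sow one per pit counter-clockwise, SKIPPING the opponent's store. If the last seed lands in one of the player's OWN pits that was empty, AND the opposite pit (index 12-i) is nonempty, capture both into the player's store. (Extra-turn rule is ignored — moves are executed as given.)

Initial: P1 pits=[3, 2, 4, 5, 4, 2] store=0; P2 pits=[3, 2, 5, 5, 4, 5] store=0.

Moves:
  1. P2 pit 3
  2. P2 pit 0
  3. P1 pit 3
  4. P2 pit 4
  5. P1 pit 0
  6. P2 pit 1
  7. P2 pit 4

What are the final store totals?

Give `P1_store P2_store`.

Move 1: P2 pit3 -> P1=[4,3,4,5,4,2](0) P2=[3,2,5,0,5,6](1)
Move 2: P2 pit0 -> P1=[4,3,0,5,4,2](0) P2=[0,3,6,0,5,6](6)
Move 3: P1 pit3 -> P1=[4,3,0,0,5,3](1) P2=[1,4,6,0,5,6](6)
Move 4: P2 pit4 -> P1=[5,4,1,0,5,3](1) P2=[1,4,6,0,0,7](7)
Move 5: P1 pit0 -> P1=[0,5,2,1,6,4](1) P2=[1,4,6,0,0,7](7)
Move 6: P2 pit1 -> P1=[0,5,2,1,6,4](1) P2=[1,0,7,1,1,8](7)
Move 7: P2 pit4 -> P1=[0,5,2,1,6,4](1) P2=[1,0,7,1,0,9](7)

Answer: 1 7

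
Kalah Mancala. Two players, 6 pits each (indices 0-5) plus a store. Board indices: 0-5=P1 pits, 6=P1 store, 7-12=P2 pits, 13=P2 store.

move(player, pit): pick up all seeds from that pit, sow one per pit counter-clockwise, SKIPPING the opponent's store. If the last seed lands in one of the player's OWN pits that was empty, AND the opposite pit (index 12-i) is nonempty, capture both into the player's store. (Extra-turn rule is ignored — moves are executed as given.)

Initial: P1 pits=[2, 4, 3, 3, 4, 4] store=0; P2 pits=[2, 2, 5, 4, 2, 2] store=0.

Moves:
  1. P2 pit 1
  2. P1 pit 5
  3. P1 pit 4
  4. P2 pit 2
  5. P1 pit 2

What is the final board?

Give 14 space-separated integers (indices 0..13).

Answer: 3 5 0 4 1 2 3 4 2 0 6 3 3 1

Derivation:
Move 1: P2 pit1 -> P1=[2,4,3,3,4,4](0) P2=[2,0,6,5,2,2](0)
Move 2: P1 pit5 -> P1=[2,4,3,3,4,0](1) P2=[3,1,7,5,2,2](0)
Move 3: P1 pit4 -> P1=[2,4,3,3,0,1](2) P2=[4,2,7,5,2,2](0)
Move 4: P2 pit2 -> P1=[3,5,4,3,0,1](2) P2=[4,2,0,6,3,3](1)
Move 5: P1 pit2 -> P1=[3,5,0,4,1,2](3) P2=[4,2,0,6,3,3](1)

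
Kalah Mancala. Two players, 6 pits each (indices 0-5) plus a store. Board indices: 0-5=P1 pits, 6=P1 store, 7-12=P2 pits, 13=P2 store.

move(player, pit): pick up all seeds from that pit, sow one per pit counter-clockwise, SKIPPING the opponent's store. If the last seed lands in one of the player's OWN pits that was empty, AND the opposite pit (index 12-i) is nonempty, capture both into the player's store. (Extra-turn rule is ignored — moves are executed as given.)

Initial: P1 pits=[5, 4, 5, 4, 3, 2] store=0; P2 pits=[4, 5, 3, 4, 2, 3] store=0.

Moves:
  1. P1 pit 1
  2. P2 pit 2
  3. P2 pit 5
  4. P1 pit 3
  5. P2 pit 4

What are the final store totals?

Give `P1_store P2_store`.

Answer: 1 2

Derivation:
Move 1: P1 pit1 -> P1=[5,0,6,5,4,3](0) P2=[4,5,3,4,2,3](0)
Move 2: P2 pit2 -> P1=[5,0,6,5,4,3](0) P2=[4,5,0,5,3,4](0)
Move 3: P2 pit5 -> P1=[6,1,7,5,4,3](0) P2=[4,5,0,5,3,0](1)
Move 4: P1 pit3 -> P1=[6,1,7,0,5,4](1) P2=[5,6,0,5,3,0](1)
Move 5: P2 pit4 -> P1=[7,1,7,0,5,4](1) P2=[5,6,0,5,0,1](2)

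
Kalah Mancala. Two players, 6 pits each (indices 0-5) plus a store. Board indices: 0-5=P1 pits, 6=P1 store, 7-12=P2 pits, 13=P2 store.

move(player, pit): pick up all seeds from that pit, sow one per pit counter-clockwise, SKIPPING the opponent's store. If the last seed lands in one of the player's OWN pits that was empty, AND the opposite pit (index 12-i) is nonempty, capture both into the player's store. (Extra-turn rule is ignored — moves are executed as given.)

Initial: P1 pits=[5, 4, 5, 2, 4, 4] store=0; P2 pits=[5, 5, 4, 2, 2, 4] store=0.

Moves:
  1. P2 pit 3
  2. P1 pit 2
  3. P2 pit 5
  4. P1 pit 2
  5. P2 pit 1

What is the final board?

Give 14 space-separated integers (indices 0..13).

Move 1: P2 pit3 -> P1=[5,4,5,2,4,4](0) P2=[5,5,4,0,3,5](0)
Move 2: P1 pit2 -> P1=[5,4,0,3,5,5](1) P2=[6,5,4,0,3,5](0)
Move 3: P2 pit5 -> P1=[6,5,1,4,5,5](1) P2=[6,5,4,0,3,0](1)
Move 4: P1 pit2 -> P1=[6,5,0,5,5,5](1) P2=[6,5,4,0,3,0](1)
Move 5: P2 pit1 -> P1=[6,5,0,5,5,5](1) P2=[6,0,5,1,4,1](2)

Answer: 6 5 0 5 5 5 1 6 0 5 1 4 1 2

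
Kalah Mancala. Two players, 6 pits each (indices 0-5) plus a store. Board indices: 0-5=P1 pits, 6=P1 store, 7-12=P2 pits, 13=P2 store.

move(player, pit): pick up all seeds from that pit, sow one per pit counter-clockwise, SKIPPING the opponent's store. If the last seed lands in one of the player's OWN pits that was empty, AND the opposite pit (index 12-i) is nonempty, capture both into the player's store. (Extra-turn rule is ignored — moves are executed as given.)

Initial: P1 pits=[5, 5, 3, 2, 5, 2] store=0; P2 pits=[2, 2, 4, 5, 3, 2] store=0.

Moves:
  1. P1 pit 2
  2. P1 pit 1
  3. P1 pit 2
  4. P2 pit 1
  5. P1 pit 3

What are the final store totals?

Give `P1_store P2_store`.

Answer: 2 0

Derivation:
Move 1: P1 pit2 -> P1=[5,5,0,3,6,3](0) P2=[2,2,4,5,3,2](0)
Move 2: P1 pit1 -> P1=[5,0,1,4,7,4](1) P2=[2,2,4,5,3,2](0)
Move 3: P1 pit2 -> P1=[5,0,0,5,7,4](1) P2=[2,2,4,5,3,2](0)
Move 4: P2 pit1 -> P1=[5,0,0,5,7,4](1) P2=[2,0,5,6,3,2](0)
Move 5: P1 pit3 -> P1=[5,0,0,0,8,5](2) P2=[3,1,5,6,3,2](0)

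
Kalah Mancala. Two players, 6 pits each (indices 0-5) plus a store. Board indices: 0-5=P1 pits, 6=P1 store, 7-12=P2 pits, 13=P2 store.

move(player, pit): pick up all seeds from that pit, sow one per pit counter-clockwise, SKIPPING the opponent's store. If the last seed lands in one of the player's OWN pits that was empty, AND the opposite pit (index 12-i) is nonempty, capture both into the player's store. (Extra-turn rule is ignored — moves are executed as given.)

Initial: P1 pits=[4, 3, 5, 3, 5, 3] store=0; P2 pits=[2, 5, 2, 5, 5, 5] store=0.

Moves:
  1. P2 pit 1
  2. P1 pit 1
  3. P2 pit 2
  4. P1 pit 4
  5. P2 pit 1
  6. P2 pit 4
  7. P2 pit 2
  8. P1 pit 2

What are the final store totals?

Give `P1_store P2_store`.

Move 1: P2 pit1 -> P1=[4,3,5,3,5,3](0) P2=[2,0,3,6,6,6](1)
Move 2: P1 pit1 -> P1=[4,0,6,4,6,3](0) P2=[2,0,3,6,6,6](1)
Move 3: P2 pit2 -> P1=[4,0,6,4,6,3](0) P2=[2,0,0,7,7,7](1)
Move 4: P1 pit4 -> P1=[4,0,6,4,0,4](1) P2=[3,1,1,8,7,7](1)
Move 5: P2 pit1 -> P1=[4,0,6,4,0,4](1) P2=[3,0,2,8,7,7](1)
Move 6: P2 pit4 -> P1=[5,1,7,5,1,4](1) P2=[3,0,2,8,0,8](2)
Move 7: P2 pit2 -> P1=[5,0,7,5,1,4](1) P2=[3,0,0,9,0,8](4)
Move 8: P1 pit2 -> P1=[5,0,0,6,2,5](2) P2=[4,1,1,9,0,8](4)

Answer: 2 4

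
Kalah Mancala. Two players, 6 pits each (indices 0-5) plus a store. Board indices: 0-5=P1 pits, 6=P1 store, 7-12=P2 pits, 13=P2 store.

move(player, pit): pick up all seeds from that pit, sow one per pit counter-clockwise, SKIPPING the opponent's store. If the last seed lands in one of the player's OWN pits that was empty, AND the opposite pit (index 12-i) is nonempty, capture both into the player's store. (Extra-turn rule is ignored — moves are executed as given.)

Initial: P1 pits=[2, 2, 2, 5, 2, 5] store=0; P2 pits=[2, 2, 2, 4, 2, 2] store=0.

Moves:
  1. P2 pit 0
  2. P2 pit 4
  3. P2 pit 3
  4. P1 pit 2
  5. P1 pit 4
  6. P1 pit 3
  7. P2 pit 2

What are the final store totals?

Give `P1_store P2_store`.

Answer: 2 3

Derivation:
Move 1: P2 pit0 -> P1=[2,2,2,5,2,5](0) P2=[0,3,3,4,2,2](0)
Move 2: P2 pit4 -> P1=[2,2,2,5,2,5](0) P2=[0,3,3,4,0,3](1)
Move 3: P2 pit3 -> P1=[3,2,2,5,2,5](0) P2=[0,3,3,0,1,4](2)
Move 4: P1 pit2 -> P1=[3,2,0,6,3,5](0) P2=[0,3,3,0,1,4](2)
Move 5: P1 pit4 -> P1=[3,2,0,6,0,6](1) P2=[1,3,3,0,1,4](2)
Move 6: P1 pit3 -> P1=[3,2,0,0,1,7](2) P2=[2,4,4,0,1,4](2)
Move 7: P2 pit2 -> P1=[3,2,0,0,1,7](2) P2=[2,4,0,1,2,5](3)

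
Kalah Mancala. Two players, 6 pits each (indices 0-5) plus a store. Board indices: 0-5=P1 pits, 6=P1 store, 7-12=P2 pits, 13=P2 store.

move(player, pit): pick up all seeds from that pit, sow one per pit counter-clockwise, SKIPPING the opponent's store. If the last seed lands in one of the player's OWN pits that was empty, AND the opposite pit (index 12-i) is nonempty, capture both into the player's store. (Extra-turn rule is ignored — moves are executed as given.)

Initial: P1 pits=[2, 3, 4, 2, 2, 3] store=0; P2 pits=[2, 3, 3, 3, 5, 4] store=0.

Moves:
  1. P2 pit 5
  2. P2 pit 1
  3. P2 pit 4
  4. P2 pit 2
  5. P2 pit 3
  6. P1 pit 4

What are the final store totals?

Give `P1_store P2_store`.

Answer: 1 4

Derivation:
Move 1: P2 pit5 -> P1=[3,4,5,2,2,3](0) P2=[2,3,3,3,5,0](1)
Move 2: P2 pit1 -> P1=[3,4,5,2,2,3](0) P2=[2,0,4,4,6,0](1)
Move 3: P2 pit4 -> P1=[4,5,6,3,2,3](0) P2=[2,0,4,4,0,1](2)
Move 4: P2 pit2 -> P1=[4,5,6,3,2,3](0) P2=[2,0,0,5,1,2](3)
Move 5: P2 pit3 -> P1=[5,6,6,3,2,3](0) P2=[2,0,0,0,2,3](4)
Move 6: P1 pit4 -> P1=[5,6,6,3,0,4](1) P2=[2,0,0,0,2,3](4)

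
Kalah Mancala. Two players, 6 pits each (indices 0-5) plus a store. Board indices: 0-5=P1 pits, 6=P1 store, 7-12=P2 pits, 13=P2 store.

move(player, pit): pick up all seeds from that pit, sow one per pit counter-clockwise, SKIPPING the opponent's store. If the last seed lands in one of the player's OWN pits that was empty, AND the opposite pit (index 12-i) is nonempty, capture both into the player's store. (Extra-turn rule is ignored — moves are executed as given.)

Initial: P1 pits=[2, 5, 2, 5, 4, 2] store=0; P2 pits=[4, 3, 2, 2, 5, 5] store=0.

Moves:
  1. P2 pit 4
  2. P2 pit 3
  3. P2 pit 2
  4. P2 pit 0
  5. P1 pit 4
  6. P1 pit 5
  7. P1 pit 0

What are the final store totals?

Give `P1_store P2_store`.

Answer: 2 1

Derivation:
Move 1: P2 pit4 -> P1=[3,6,3,5,4,2](0) P2=[4,3,2,2,0,6](1)
Move 2: P2 pit3 -> P1=[3,6,3,5,4,2](0) P2=[4,3,2,0,1,7](1)
Move 3: P2 pit2 -> P1=[3,6,3,5,4,2](0) P2=[4,3,0,1,2,7](1)
Move 4: P2 pit0 -> P1=[3,6,3,5,4,2](0) P2=[0,4,1,2,3,7](1)
Move 5: P1 pit4 -> P1=[3,6,3,5,0,3](1) P2=[1,5,1,2,3,7](1)
Move 6: P1 pit5 -> P1=[3,6,3,5,0,0](2) P2=[2,6,1,2,3,7](1)
Move 7: P1 pit0 -> P1=[0,7,4,6,0,0](2) P2=[2,6,1,2,3,7](1)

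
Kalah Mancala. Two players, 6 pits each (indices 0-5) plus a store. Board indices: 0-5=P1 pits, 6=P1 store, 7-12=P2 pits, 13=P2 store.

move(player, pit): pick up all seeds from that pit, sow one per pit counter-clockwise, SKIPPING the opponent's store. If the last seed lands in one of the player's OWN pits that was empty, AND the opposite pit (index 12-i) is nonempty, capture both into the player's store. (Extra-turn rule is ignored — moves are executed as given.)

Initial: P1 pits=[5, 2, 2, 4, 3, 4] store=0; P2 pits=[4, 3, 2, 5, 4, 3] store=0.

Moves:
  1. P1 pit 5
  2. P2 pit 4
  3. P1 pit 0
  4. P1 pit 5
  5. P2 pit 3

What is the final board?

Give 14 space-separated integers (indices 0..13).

Answer: 1 5 3 5 4 0 3 5 4 3 0 1 5 2

Derivation:
Move 1: P1 pit5 -> P1=[5,2,2,4,3,0](1) P2=[5,4,3,5,4,3](0)
Move 2: P2 pit4 -> P1=[6,3,2,4,3,0](1) P2=[5,4,3,5,0,4](1)
Move 3: P1 pit0 -> P1=[0,4,3,5,4,1](2) P2=[5,4,3,5,0,4](1)
Move 4: P1 pit5 -> P1=[0,4,3,5,4,0](3) P2=[5,4,3,5,0,4](1)
Move 5: P2 pit3 -> P1=[1,5,3,5,4,0](3) P2=[5,4,3,0,1,5](2)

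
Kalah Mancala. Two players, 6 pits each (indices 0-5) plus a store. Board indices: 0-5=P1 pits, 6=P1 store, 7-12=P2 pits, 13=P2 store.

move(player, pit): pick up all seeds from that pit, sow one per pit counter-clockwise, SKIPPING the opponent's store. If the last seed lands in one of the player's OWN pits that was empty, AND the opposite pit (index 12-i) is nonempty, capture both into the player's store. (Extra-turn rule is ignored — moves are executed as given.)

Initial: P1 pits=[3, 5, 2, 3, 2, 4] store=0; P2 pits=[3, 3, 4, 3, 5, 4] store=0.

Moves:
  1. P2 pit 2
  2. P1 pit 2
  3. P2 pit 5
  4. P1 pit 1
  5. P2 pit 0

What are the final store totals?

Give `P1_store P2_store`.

Answer: 1 2

Derivation:
Move 1: P2 pit2 -> P1=[3,5,2,3,2,4](0) P2=[3,3,0,4,6,5](1)
Move 2: P1 pit2 -> P1=[3,5,0,4,3,4](0) P2=[3,3,0,4,6,5](1)
Move 3: P2 pit5 -> P1=[4,6,1,5,3,4](0) P2=[3,3,0,4,6,0](2)
Move 4: P1 pit1 -> P1=[4,0,2,6,4,5](1) P2=[4,3,0,4,6,0](2)
Move 5: P2 pit0 -> P1=[4,0,2,6,4,5](1) P2=[0,4,1,5,7,0](2)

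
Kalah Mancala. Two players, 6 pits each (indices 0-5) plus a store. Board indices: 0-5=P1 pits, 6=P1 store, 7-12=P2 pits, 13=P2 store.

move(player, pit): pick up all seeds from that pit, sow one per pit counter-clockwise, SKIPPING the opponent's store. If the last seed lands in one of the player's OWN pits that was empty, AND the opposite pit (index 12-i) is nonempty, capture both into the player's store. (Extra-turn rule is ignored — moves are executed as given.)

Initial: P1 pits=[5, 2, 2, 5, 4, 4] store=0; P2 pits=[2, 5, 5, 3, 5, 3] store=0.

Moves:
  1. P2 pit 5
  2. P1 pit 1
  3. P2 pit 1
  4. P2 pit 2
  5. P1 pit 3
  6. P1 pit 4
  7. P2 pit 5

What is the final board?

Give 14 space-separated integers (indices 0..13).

Move 1: P2 pit5 -> P1=[6,3,2,5,4,4](0) P2=[2,5,5,3,5,0](1)
Move 2: P1 pit1 -> P1=[6,0,3,6,5,4](0) P2=[2,5,5,3,5,0](1)
Move 3: P2 pit1 -> P1=[6,0,3,6,5,4](0) P2=[2,0,6,4,6,1](2)
Move 4: P2 pit2 -> P1=[7,1,3,6,5,4](0) P2=[2,0,0,5,7,2](3)
Move 5: P1 pit3 -> P1=[7,1,3,0,6,5](1) P2=[3,1,1,5,7,2](3)
Move 6: P1 pit4 -> P1=[7,1,3,0,0,6](2) P2=[4,2,2,6,7,2](3)
Move 7: P2 pit5 -> P1=[8,1,3,0,0,6](2) P2=[4,2,2,6,7,0](4)

Answer: 8 1 3 0 0 6 2 4 2 2 6 7 0 4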